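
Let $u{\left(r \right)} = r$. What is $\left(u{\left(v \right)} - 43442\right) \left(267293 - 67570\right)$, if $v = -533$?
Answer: $-8782818925$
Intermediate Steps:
$\left(u{\left(v \right)} - 43442\right) \left(267293 - 67570\right) = \left(-533 - 43442\right) \left(267293 - 67570\right) = \left(-533 + \left(-80904 + 37462\right)\right) 199723 = \left(-533 - 43442\right) 199723 = \left(-43975\right) 199723 = -8782818925$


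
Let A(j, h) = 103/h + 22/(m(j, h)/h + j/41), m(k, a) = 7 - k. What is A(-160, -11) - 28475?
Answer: -2696923238/94677 ≈ -28486.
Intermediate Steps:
A(j, h) = 22/(j/41 + (7 - j)/h) + 103/h (A(j, h) = 103/h + 22/((7 - j)/h + j/41) = 103/h + 22/(j/41 + (7 - j)/h) = 22/(j/41 + (7 - j)/h) + 103/h)
A(-160, -11) - 28475 = (29561 - 4223*(-160) + 902*(-11)**2 + 103*(-11)*(-160))/((-11)*(287 - 41*(-160) - 11*(-160))) - 28475 = -(29561 + 675680 + 902*121 + 181280)/(11*(287 + 6560 + 1760)) - 28475 = -1/11*(29561 + 675680 + 109142 + 181280)/8607 - 28475 = -1/11*1/8607*995663 - 28475 = -995663/94677 - 28475 = -2696923238/94677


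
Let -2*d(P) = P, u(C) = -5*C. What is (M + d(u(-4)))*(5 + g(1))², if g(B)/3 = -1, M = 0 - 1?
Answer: -44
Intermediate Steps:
M = -1
g(B) = -3 (g(B) = 3*(-1) = -3)
d(P) = -P/2
(M + d(u(-4)))*(5 + g(1))² = (-1 - (-5)*(-4)/2)*(5 - 3)² = (-1 - ½*20)*2² = (-1 - 10)*4 = -11*4 = -44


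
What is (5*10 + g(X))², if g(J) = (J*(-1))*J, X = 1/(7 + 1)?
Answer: 10233601/4096 ≈ 2498.4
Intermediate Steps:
X = ⅛ (X = 1/8 = ⅛ ≈ 0.12500)
g(J) = -J² (g(J) = (-J)*J = -J²)
(5*10 + g(X))² = (5*10 - (⅛)²)² = (50 - 1*1/64)² = (50 - 1/64)² = (3199/64)² = 10233601/4096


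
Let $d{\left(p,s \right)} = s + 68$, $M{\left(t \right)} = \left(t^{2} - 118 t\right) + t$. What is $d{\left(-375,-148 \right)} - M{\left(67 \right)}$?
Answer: $3270$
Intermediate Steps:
$M{\left(t \right)} = t^{2} - 117 t$
$d{\left(p,s \right)} = 68 + s$
$d{\left(-375,-148 \right)} - M{\left(67 \right)} = \left(68 - 148\right) - 67 \left(-117 + 67\right) = -80 - 67 \left(-50\right) = -80 - -3350 = -80 + 3350 = 3270$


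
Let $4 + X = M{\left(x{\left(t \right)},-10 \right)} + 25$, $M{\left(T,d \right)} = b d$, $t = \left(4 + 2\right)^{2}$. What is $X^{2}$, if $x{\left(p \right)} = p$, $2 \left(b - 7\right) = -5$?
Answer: $576$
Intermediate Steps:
$b = \frac{9}{2}$ ($b = 7 + \frac{1}{2} \left(-5\right) = 7 - \frac{5}{2} = \frac{9}{2} \approx 4.5$)
$t = 36$ ($t = 6^{2} = 36$)
$M{\left(T,d \right)} = \frac{9 d}{2}$
$X = -24$ ($X = -4 + \left(\frac{9}{2} \left(-10\right) + 25\right) = -4 + \left(-45 + 25\right) = -4 - 20 = -24$)
$X^{2} = \left(-24\right)^{2} = 576$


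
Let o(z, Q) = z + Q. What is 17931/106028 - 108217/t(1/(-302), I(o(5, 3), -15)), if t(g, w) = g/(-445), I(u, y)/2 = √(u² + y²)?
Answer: -1541995170675709/106028 ≈ -1.4543e+10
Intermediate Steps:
o(z, Q) = Q + z
I(u, y) = 2*√(u² + y²)
t(g, w) = -g/445 (t(g, w) = g*(-1/445) = -g/445)
17931/106028 - 108217/t(1/(-302), I(o(5, 3), -15)) = 17931/106028 - 108217/((-1/445/(-302))) = 17931*(1/106028) - 108217/((-1/445*(-1/302))) = 17931/106028 - 108217/1/134390 = 17931/106028 - 108217*134390 = 17931/106028 - 14543282630 = -1541995170675709/106028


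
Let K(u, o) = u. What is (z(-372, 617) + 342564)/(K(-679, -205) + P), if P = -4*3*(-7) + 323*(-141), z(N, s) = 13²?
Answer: -342733/46138 ≈ -7.4284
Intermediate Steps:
z(N, s) = 169
P = -45459 (P = -12*(-7) - 45543 = 84 - 45543 = -45459)
(z(-372, 617) + 342564)/(K(-679, -205) + P) = (169 + 342564)/(-679 - 45459) = 342733/(-46138) = 342733*(-1/46138) = -342733/46138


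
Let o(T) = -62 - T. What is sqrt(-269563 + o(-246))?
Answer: 3*I*sqrt(29931) ≈ 519.02*I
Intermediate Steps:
sqrt(-269563 + o(-246)) = sqrt(-269563 + (-62 - 1*(-246))) = sqrt(-269563 + (-62 + 246)) = sqrt(-269563 + 184) = sqrt(-269379) = 3*I*sqrt(29931)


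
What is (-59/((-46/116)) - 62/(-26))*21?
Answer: 949179/299 ≈ 3174.5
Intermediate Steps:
(-59/((-46/116)) - 62/(-26))*21 = (-59/((-46*1/116)) - 62*(-1/26))*21 = (-59/(-23/58) + 31/13)*21 = (-59*(-58/23) + 31/13)*21 = (3422/23 + 31/13)*21 = (45199/299)*21 = 949179/299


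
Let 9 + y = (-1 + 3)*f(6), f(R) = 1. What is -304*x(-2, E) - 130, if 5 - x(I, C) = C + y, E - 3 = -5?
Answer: -4386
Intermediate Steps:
E = -2 (E = 3 - 5 = -2)
y = -7 (y = -9 + (-1 + 3)*1 = -9 + 2*1 = -9 + 2 = -7)
x(I, C) = 12 - C (x(I, C) = 5 - (C - 7) = 5 - (-7 + C) = 5 + (7 - C) = 12 - C)
-304*x(-2, E) - 130 = -304*(12 - 1*(-2)) - 130 = -304*(12 + 2) - 130 = -304*14 - 130 = -4256 - 130 = -4386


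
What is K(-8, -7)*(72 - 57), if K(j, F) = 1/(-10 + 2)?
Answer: -15/8 ≈ -1.8750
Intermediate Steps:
K(j, F) = -1/8 (K(j, F) = 1/(-8) = -1/8)
K(-8, -7)*(72 - 57) = -(72 - 57)/8 = -1/8*15 = -15/8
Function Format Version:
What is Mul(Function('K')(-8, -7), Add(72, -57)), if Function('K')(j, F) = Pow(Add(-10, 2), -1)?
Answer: Rational(-15, 8) ≈ -1.8750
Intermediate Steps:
Function('K')(j, F) = Rational(-1, 8) (Function('K')(j, F) = Pow(-8, -1) = Rational(-1, 8))
Mul(Function('K')(-8, -7), Add(72, -57)) = Mul(Rational(-1, 8), Add(72, -57)) = Mul(Rational(-1, 8), 15) = Rational(-15, 8)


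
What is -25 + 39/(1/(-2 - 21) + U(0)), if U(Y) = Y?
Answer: -922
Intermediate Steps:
-25 + 39/(1/(-2 - 21) + U(0)) = -25 + 39/(1/(-2 - 21) + 0) = -25 + 39/(1/(-23) + 0) = -25 + 39/(-1/23 + 0) = -25 + 39/(-1/23) = -25 - 23*39 = -25 - 897 = -922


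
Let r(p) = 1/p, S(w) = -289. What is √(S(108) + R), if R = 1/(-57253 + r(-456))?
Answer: I*√196980884858484793/26107369 ≈ 17.0*I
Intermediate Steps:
R = -456/26107369 (R = 1/(-57253 + 1/(-456)) = 1/(-57253 - 1/456) = 1/(-26107369/456) = -456/26107369 ≈ -1.7466e-5)
√(S(108) + R) = √(-289 - 456/26107369) = √(-7545030097/26107369) = I*√196980884858484793/26107369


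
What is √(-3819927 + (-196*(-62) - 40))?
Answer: I*√3807815 ≈ 1951.4*I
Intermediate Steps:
√(-3819927 + (-196*(-62) - 40)) = √(-3819927 + (12152 - 40)) = √(-3819927 + 12112) = √(-3807815) = I*√3807815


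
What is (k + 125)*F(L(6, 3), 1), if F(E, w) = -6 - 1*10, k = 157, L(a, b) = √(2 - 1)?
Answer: -4512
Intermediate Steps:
L(a, b) = 1 (L(a, b) = √1 = 1)
F(E, w) = -16 (F(E, w) = -6 - 10 = -16)
(k + 125)*F(L(6, 3), 1) = (157 + 125)*(-16) = 282*(-16) = -4512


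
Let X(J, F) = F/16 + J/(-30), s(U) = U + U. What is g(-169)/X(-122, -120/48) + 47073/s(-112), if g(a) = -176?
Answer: -107279541/420448 ≈ -255.16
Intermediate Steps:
s(U) = 2*U
X(J, F) = -J/30 + F/16 (X(J, F) = F*(1/16) + J*(-1/30) = F/16 - J/30 = -J/30 + F/16)
g(-169)/X(-122, -120/48) + 47073/s(-112) = -176/(-1/30*(-122) + (-120/48)/16) + 47073/((2*(-112))) = -176/(61/15 + (-120*1/48)/16) + 47073/(-224) = -176/(61/15 + (1/16)*(-5/2)) + 47073*(-1/224) = -176/(61/15 - 5/32) - 47073/224 = -176/1877/480 - 47073/224 = -176*480/1877 - 47073/224 = -84480/1877 - 47073/224 = -107279541/420448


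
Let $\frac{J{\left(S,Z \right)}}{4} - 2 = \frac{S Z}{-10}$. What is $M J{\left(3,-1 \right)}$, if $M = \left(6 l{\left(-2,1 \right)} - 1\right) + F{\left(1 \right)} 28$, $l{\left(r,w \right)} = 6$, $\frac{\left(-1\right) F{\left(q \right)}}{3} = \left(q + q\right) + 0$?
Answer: $- \frac{6118}{5} \approx -1223.6$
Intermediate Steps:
$F{\left(q \right)} = - 6 q$ ($F{\left(q \right)} = - 3 \left(\left(q + q\right) + 0\right) = - 3 \left(2 q + 0\right) = - 3 \cdot 2 q = - 6 q$)
$J{\left(S,Z \right)} = 8 - \frac{2 S Z}{5}$ ($J{\left(S,Z \right)} = 8 + 4 \frac{S Z}{-10} = 8 + 4 S Z \left(- \frac{1}{10}\right) = 8 + 4 \left(- \frac{S Z}{10}\right) = 8 - \frac{2 S Z}{5}$)
$M = -133$ ($M = \left(6 \cdot 6 - 1\right) + \left(-6\right) 1 \cdot 28 = \left(36 - 1\right) - 168 = 35 - 168 = -133$)
$M J{\left(3,-1 \right)} = - 133 \left(8 - \frac{6}{5} \left(-1\right)\right) = - 133 \left(8 + \frac{6}{5}\right) = \left(-133\right) \frac{46}{5} = - \frac{6118}{5}$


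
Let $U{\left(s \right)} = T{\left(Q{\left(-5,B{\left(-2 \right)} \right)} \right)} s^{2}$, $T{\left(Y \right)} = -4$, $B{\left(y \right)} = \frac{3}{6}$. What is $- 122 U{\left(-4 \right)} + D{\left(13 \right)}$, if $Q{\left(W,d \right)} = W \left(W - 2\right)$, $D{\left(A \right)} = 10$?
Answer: $7818$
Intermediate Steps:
$B{\left(y \right)} = \frac{1}{2}$ ($B{\left(y \right)} = 3 \cdot \frac{1}{6} = \frac{1}{2}$)
$Q{\left(W,d \right)} = W \left(-2 + W\right)$
$U{\left(s \right)} = - 4 s^{2}$
$- 122 U{\left(-4 \right)} + D{\left(13 \right)} = - 122 \left(- 4 \left(-4\right)^{2}\right) + 10 = - 122 \left(\left(-4\right) 16\right) + 10 = \left(-122\right) \left(-64\right) + 10 = 7808 + 10 = 7818$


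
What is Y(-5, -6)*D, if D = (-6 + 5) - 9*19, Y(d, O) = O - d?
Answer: 172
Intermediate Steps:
D = -172 (D = -1 - 171 = -172)
Y(-5, -6)*D = (-6 - 1*(-5))*(-172) = (-6 + 5)*(-172) = -1*(-172) = 172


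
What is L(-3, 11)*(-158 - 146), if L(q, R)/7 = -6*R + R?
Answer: 117040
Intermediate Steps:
L(q, R) = -35*R (L(q, R) = 7*(-6*R + R) = 7*(-5*R) = -35*R)
L(-3, 11)*(-158 - 146) = (-35*11)*(-158 - 146) = -385*(-304) = 117040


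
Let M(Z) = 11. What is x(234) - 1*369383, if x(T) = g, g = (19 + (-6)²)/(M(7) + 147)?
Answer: -58362459/158 ≈ -3.6938e+5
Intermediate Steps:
g = 55/158 (g = (19 + (-6)²)/(11 + 147) = (19 + 36)/158 = 55*(1/158) = 55/158 ≈ 0.34810)
x(T) = 55/158
x(234) - 1*369383 = 55/158 - 1*369383 = 55/158 - 369383 = -58362459/158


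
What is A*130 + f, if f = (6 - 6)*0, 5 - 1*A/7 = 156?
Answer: -137410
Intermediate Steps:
A = -1057 (A = 35 - 7*156 = 35 - 1092 = -1057)
f = 0 (f = 0*0 = 0)
A*130 + f = -1057*130 + 0 = -137410 + 0 = -137410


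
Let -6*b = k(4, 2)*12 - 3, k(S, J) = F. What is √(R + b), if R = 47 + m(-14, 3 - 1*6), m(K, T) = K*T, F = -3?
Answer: √382/2 ≈ 9.7724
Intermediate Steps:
k(S, J) = -3
R = 89 (R = 47 - 14*(3 - 1*6) = 47 - 14*(3 - 6) = 47 - 14*(-3) = 47 + 42 = 89)
b = 13/2 (b = -(-3*12 - 3)/6 = -(-36 - 3)/6 = -⅙*(-39) = 13/2 ≈ 6.5000)
√(R + b) = √(89 + 13/2) = √(191/2) = √382/2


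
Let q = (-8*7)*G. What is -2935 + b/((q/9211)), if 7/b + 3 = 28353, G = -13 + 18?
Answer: -3328299211/1134000 ≈ -2935.0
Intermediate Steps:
G = 5
q = -280 (q = -8*7*5 = -56*5 = -280)
b = 1/4050 (b = 7/(-3 + 28353) = 7/28350 = 7*(1/28350) = 1/4050 ≈ 0.00024691)
-2935 + b/((q/9211)) = -2935 + 1/(4050*((-280/9211))) = -2935 + 1/(4050*((-280*1/9211))) = -2935 + 1/(4050*(-280/9211)) = -2935 + (1/4050)*(-9211/280) = -2935 - 9211/1134000 = -3328299211/1134000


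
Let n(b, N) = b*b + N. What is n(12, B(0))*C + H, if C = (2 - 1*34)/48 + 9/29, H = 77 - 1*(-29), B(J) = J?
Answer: 1586/29 ≈ 54.690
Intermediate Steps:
H = 106 (H = 77 + 29 = 106)
n(b, N) = N + b² (n(b, N) = b² + N = N + b²)
C = -31/87 (C = (2 - 34)*(1/48) + 9*(1/29) = -32*1/48 + 9/29 = -⅔ + 9/29 = -31/87 ≈ -0.35632)
n(12, B(0))*C + H = (0 + 12²)*(-31/87) + 106 = (0 + 144)*(-31/87) + 106 = 144*(-31/87) + 106 = -1488/29 + 106 = 1586/29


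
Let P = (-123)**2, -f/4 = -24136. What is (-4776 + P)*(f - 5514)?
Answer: 942433590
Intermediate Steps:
f = 96544 (f = -4*(-24136) = 96544)
P = 15129
(-4776 + P)*(f - 5514) = (-4776 + 15129)*(96544 - 5514) = 10353*91030 = 942433590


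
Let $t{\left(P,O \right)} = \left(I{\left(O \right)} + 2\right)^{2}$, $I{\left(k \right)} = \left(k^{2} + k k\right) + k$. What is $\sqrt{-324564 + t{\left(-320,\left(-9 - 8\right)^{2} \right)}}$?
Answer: $155 \sqrt{1165453} \approx 1.6733 \cdot 10^{5}$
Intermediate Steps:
$I{\left(k \right)} = k + 2 k^{2}$ ($I{\left(k \right)} = \left(k^{2} + k^{2}\right) + k = 2 k^{2} + k = k + 2 k^{2}$)
$t{\left(P,O \right)} = \left(2 + O \left(1 + 2 O\right)\right)^{2}$ ($t{\left(P,O \right)} = \left(O \left(1 + 2 O\right) + 2\right)^{2} = \left(2 + O \left(1 + 2 O\right)\right)^{2}$)
$\sqrt{-324564 + t{\left(-320,\left(-9 - 8\right)^{2} \right)}} = \sqrt{-324564 + \left(2 + \left(-9 - 8\right)^{2} \left(1 + 2 \left(-9 - 8\right)^{2}\right)\right)^{2}} = \sqrt{-324564 + \left(2 + \left(-17\right)^{2} \left(1 + 2 \left(-17\right)^{2}\right)\right)^{2}} = \sqrt{-324564 + \left(2 + 289 \left(1 + 2 \cdot 289\right)\right)^{2}} = \sqrt{-324564 + \left(2 + 289 \left(1 + 578\right)\right)^{2}} = \sqrt{-324564 + \left(2 + 289 \cdot 579\right)^{2}} = \sqrt{-324564 + \left(2 + 167331\right)^{2}} = \sqrt{-324564 + 167333^{2}} = \sqrt{-324564 + 28000332889} = \sqrt{28000008325} = 155 \sqrt{1165453}$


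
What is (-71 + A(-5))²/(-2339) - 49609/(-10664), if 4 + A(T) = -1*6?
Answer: 46068947/24943096 ≈ 1.8470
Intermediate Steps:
A(T) = -10 (A(T) = -4 - 1*6 = -4 - 6 = -10)
(-71 + A(-5))²/(-2339) - 49609/(-10664) = (-71 - 10)²/(-2339) - 49609/(-10664) = (-81)²*(-1/2339) - 49609*(-1/10664) = 6561*(-1/2339) + 49609/10664 = -6561/2339 + 49609/10664 = 46068947/24943096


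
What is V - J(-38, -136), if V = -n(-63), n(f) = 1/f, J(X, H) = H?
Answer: 8569/63 ≈ 136.02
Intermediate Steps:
V = 1/63 (V = -1/(-63) = -1*(-1/63) = 1/63 ≈ 0.015873)
V - J(-38, -136) = 1/63 - 1*(-136) = 1/63 + 136 = 8569/63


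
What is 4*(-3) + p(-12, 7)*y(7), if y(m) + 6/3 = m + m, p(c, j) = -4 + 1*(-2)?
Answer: -84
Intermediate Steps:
p(c, j) = -6 (p(c, j) = -4 - 2 = -6)
y(m) = -2 + 2*m (y(m) = -2 + (m + m) = -2 + 2*m)
4*(-3) + p(-12, 7)*y(7) = 4*(-3) - 6*(-2 + 2*7) = -12 - 6*(-2 + 14) = -12 - 6*12 = -12 - 72 = -84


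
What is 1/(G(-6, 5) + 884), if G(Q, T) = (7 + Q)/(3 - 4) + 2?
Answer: 1/885 ≈ 0.0011299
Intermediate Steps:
G(Q, T) = -5 - Q (G(Q, T) = (7 + Q)/(-1) + 2 = (7 + Q)*(-1) + 2 = (-7 - Q) + 2 = -5 - Q)
1/(G(-6, 5) + 884) = 1/((-5 - 1*(-6)) + 884) = 1/((-5 + 6) + 884) = 1/(1 + 884) = 1/885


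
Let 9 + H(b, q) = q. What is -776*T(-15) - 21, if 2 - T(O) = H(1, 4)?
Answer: -5453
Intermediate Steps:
H(b, q) = -9 + q
T(O) = 7 (T(O) = 2 - (-9 + 4) = 2 - 1*(-5) = 2 + 5 = 7)
-776*T(-15) - 21 = -776*7 - 21 = -5432 - 21 = -5453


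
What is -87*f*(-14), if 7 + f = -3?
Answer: -12180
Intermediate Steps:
f = -10 (f = -7 - 3 = -10)
-87*f*(-14) = -87*(-10)*(-14) = -29*(-30)*(-14) = 870*(-14) = -12180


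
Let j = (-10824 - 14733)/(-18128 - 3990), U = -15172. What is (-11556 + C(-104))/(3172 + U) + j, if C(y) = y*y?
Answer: 8076283/6635400 ≈ 1.2172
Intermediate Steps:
C(y) = y²
j = 25557/22118 (j = -25557/(-22118) = -25557*(-1/22118) = 25557/22118 ≈ 1.1555)
(-11556 + C(-104))/(3172 + U) + j = (-11556 + (-104)²)/(3172 - 15172) + 25557/22118 = (-11556 + 10816)/(-12000) + 25557/22118 = -740*(-1/12000) + 25557/22118 = 37/600 + 25557/22118 = 8076283/6635400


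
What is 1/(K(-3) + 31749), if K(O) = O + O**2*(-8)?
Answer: 1/31674 ≈ 3.1572e-5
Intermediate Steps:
K(O) = O - 8*O**2
1/(K(-3) + 31749) = 1/(-3*(1 - 8*(-3)) + 31749) = 1/(-3*(1 + 24) + 31749) = 1/(-3*25 + 31749) = 1/(-75 + 31749) = 1/31674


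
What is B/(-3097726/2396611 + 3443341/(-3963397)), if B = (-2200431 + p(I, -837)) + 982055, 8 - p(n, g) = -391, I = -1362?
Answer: 11569223521757111959/20529866852573 ≈ 5.6353e+5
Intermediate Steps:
p(n, g) = 399 (p(n, g) = 8 - 1*(-391) = 8 + 391 = 399)
B = -1217977 (B = (-2200431 + 399) + 982055 = -2200032 + 982055 = -1217977)
B/(-3097726/2396611 + 3443341/(-3963397)) = -1217977/(-3097726/2396611 + 3443341/(-3963397)) = -1217977/(-3097726*1/2396611 + 3443341*(-1/3963397)) = -1217977/(-3097726/2396611 - 3443341/3963397) = -1217977/(-20529866852573/9498720847567) = -1217977*(-9498720847567/20529866852573) = 11569223521757111959/20529866852573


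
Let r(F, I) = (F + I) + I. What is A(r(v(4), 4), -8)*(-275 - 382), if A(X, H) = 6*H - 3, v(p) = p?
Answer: 33507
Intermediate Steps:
r(F, I) = F + 2*I
A(X, H) = -3 + 6*H
A(r(v(4), 4), -8)*(-275 - 382) = (-3 + 6*(-8))*(-275 - 382) = (-3 - 48)*(-657) = -51*(-657) = 33507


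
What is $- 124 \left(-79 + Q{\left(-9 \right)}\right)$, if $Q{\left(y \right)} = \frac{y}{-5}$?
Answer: $\frac{47864}{5} \approx 9572.8$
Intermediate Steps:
$Q{\left(y \right)} = - \frac{y}{5}$ ($Q{\left(y \right)} = y \left(- \frac{1}{5}\right) = - \frac{y}{5}$)
$- 124 \left(-79 + Q{\left(-9 \right)}\right) = - 124 \left(-79 - - \frac{9}{5}\right) = - 124 \left(-79 + \frac{9}{5}\right) = \left(-124\right) \left(- \frac{386}{5}\right) = \frac{47864}{5}$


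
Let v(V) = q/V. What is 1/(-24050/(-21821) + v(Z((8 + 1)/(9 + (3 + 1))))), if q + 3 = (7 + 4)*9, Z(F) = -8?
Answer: -21821/237802 ≈ -0.091761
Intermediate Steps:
q = 96 (q = -3 + (7 + 4)*9 = -3 + 11*9 = -3 + 99 = 96)
v(V) = 96/V
1/(-24050/(-21821) + v(Z((8 + 1)/(9 + (3 + 1))))) = 1/(-24050/(-21821) + 96/(-8)) = 1/(-24050*(-1/21821) + 96*(-⅛)) = 1/(24050/21821 - 12) = 1/(-237802/21821) = -21821/237802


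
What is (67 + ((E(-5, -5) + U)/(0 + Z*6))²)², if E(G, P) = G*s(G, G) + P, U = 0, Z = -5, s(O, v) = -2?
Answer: 5822569/1296 ≈ 4492.7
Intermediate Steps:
E(G, P) = P - 2*G (E(G, P) = G*(-2) + P = -2*G + P = P - 2*G)
(67 + ((E(-5, -5) + U)/(0 + Z*6))²)² = (67 + (((-5 - 2*(-5)) + 0)/(0 - 5*6))²)² = (67 + (((-5 + 10) + 0)/(0 - 30))²)² = (67 + ((5 + 0)/(-30))²)² = (67 + (5*(-1/30))²)² = (67 + (-⅙)²)² = (67 + 1/36)² = (2413/36)² = 5822569/1296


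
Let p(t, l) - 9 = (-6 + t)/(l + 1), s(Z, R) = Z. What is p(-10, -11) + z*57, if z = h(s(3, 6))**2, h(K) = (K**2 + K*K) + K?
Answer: 125738/5 ≈ 25148.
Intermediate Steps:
h(K) = K + 2*K**2 (h(K) = (K**2 + K**2) + K = 2*K**2 + K = K + 2*K**2)
z = 441 (z = (3*(1 + 2*3))**2 = (3*(1 + 6))**2 = (3*7)**2 = 21**2 = 441)
p(t, l) = 9 + (-6 + t)/(1 + l) (p(t, l) = 9 + (-6 + t)/(l + 1) = 9 + (-6 + t)/(1 + l))
p(-10, -11) + z*57 = (3 - 10 + 9*(-11))/(1 - 11) + 441*57 = (3 - 10 - 99)/(-10) + 25137 = -1/10*(-106) + 25137 = 53/5 + 25137 = 125738/5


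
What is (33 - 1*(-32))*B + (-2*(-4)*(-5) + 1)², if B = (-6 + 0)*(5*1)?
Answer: -429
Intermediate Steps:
B = -30 (B = -6*5 = -30)
(33 - 1*(-32))*B + (-2*(-4)*(-5) + 1)² = (33 - 1*(-32))*(-30) + (-2*(-4)*(-5) + 1)² = (33 + 32)*(-30) + (8*(-5) + 1)² = 65*(-30) + (-40 + 1)² = -1950 + (-39)² = -1950 + 1521 = -429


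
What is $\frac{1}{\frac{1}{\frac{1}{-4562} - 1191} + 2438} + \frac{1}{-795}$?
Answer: $- \frac{991886443}{1170106234360} \approx -0.00084769$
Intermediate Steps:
$\frac{1}{\frac{1}{\frac{1}{-4562} - 1191} + 2438} + \frac{1}{-795} = \frac{1}{\frac{1}{- \frac{1}{4562} - 1191} + 2438} - \frac{1}{795} = \frac{1}{\frac{1}{- \frac{5433343}{4562}} + 2438} - \frac{1}{795} = \frac{1}{- \frac{4562}{5433343} + 2438} - \frac{1}{795} = \frac{1}{\frac{13246485672}{5433343}} - \frac{1}{795} = \frac{5433343}{13246485672} - \frac{1}{795} = - \frac{991886443}{1170106234360}$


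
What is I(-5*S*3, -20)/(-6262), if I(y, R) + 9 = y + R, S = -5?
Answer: -23/3131 ≈ -0.0073459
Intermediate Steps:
I(y, R) = -9 + R + y (I(y, R) = -9 + (y + R) = -9 + (R + y) = -9 + R + y)
I(-5*S*3, -20)/(-6262) = (-9 - 20 - 5*(-5)*3)/(-6262) = (-9 - 20 + 25*3)*(-1/6262) = (-9 - 20 + 75)*(-1/6262) = 46*(-1/6262) = -23/3131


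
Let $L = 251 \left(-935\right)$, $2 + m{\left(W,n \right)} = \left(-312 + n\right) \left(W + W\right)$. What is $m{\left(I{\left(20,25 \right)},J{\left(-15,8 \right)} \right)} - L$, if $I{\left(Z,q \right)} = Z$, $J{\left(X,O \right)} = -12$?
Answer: $221723$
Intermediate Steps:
$m{\left(W,n \right)} = -2 + 2 W \left(-312 + n\right)$ ($m{\left(W,n \right)} = -2 + \left(-312 + n\right) \left(W + W\right) = -2 + \left(-312 + n\right) 2 W = -2 + 2 W \left(-312 + n\right)$)
$L = -234685$
$m{\left(I{\left(20,25 \right)},J{\left(-15,8 \right)} \right)} - L = \left(-2 - 12480 + 2 \cdot 20 \left(-12\right)\right) - -234685 = \left(-2 - 12480 - 480\right) + 234685 = -12962 + 234685 = 221723$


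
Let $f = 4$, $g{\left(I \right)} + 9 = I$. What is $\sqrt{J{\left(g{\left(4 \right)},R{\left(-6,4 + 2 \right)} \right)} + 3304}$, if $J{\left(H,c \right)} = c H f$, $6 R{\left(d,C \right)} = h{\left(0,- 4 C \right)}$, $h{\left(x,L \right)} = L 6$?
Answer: $2 \sqrt{946} \approx 61.514$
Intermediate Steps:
$g{\left(I \right)} = -9 + I$
$h{\left(x,L \right)} = 6 L$
$R{\left(d,C \right)} = - 4 C$ ($R{\left(d,C \right)} = \frac{6 \left(- 4 C\right)}{6} = \frac{\left(-24\right) C}{6} = - 4 C$)
$J{\left(H,c \right)} = 4 H c$ ($J{\left(H,c \right)} = c H 4 = H c 4 = 4 H c$)
$\sqrt{J{\left(g{\left(4 \right)},R{\left(-6,4 + 2 \right)} \right)} + 3304} = \sqrt{4 \left(-9 + 4\right) \left(- 4 \left(4 + 2\right)\right) + 3304} = \sqrt{4 \left(-5\right) \left(\left(-4\right) 6\right) + 3304} = \sqrt{4 \left(-5\right) \left(-24\right) + 3304} = \sqrt{480 + 3304} = \sqrt{3784} = 2 \sqrt{946}$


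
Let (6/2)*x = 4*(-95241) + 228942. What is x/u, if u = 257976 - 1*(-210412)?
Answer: -25337/234194 ≈ -0.10819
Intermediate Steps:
u = 468388 (u = 257976 + 210412 = 468388)
x = -50674 (x = (4*(-95241) + 228942)/3 = (-380964 + 228942)/3 = (⅓)*(-152022) = -50674)
x/u = -50674/468388 = -50674*1/468388 = -25337/234194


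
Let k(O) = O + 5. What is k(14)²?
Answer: 361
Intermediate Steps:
k(O) = 5 + O
k(14)² = (5 + 14)² = 19² = 361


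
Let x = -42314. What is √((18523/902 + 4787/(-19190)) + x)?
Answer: I*√791988482336500570/4327345 ≈ 205.65*I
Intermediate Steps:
√((18523/902 + 4787/(-19190)) + x) = √((18523/902 + 4787/(-19190)) - 42314) = √((18523*(1/902) + 4787*(-1/19190)) - 42314) = √((18523/902 - 4787/19190) - 42314) = √(87784624/4327345 - 42314) = √(-183019491706/4327345) = I*√791988482336500570/4327345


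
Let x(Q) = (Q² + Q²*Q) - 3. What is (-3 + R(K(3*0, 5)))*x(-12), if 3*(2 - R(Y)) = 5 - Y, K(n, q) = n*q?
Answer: 4232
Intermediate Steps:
x(Q) = -3 + Q² + Q³ (x(Q) = (Q² + Q³) - 3 = -3 + Q² + Q³)
R(Y) = ⅓ + Y/3 (R(Y) = 2 - (5 - Y)/3 = 2 + (-5/3 + Y/3) = ⅓ + Y/3)
(-3 + R(K(3*0, 5)))*x(-12) = (-3 + (⅓ + ((3*0)*5)/3))*(-3 + (-12)² + (-12)³) = (-3 + (⅓ + (0*5)/3))*(-3 + 144 - 1728) = (-3 + (⅓ + (⅓)*0))*(-1587) = (-3 + (⅓ + 0))*(-1587) = (-3 + ⅓)*(-1587) = -8/3*(-1587) = 4232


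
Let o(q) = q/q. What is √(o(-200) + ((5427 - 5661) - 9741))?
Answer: I*√9974 ≈ 99.87*I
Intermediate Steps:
o(q) = 1
√(o(-200) + ((5427 - 5661) - 9741)) = √(1 + ((5427 - 5661) - 9741)) = √(1 + (-234 - 9741)) = √(1 - 9975) = √(-9974) = I*√9974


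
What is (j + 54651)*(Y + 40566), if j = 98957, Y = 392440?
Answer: 66513185648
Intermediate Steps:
(j + 54651)*(Y + 40566) = (98957 + 54651)*(392440 + 40566) = 153608*433006 = 66513185648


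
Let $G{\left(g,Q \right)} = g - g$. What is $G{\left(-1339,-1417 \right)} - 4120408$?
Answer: $-4120408$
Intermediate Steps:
$G{\left(g,Q \right)} = 0$
$G{\left(-1339,-1417 \right)} - 4120408 = 0 - 4120408 = -4120408$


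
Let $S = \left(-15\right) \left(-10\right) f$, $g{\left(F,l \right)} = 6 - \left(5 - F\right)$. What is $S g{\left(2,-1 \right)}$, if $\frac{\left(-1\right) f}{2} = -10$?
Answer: $9000$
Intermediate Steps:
$g{\left(F,l \right)} = 1 + F$ ($g{\left(F,l \right)} = 6 + \left(-5 + F\right) = 1 + F$)
$f = 20$ ($f = \left(-2\right) \left(-10\right) = 20$)
$S = 3000$ ($S = \left(-15\right) \left(-10\right) 20 = 150 \cdot 20 = 3000$)
$S g{\left(2,-1 \right)} = 3000 \left(1 + 2\right) = 3000 \cdot 3 = 9000$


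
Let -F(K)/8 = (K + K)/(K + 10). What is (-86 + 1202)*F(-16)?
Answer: -47616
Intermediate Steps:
F(K) = -16*K/(10 + K) (F(K) = -8*(K + K)/(K + 10) = -8*2*K/(10 + K) = -16*K/(10 + K))
(-86 + 1202)*F(-16) = (-86 + 1202)*(-16*(-16)/(10 - 16)) = 1116*(-16*(-16)/(-6)) = 1116*(-16*(-16)*(-⅙)) = 1116*(-128/3) = -47616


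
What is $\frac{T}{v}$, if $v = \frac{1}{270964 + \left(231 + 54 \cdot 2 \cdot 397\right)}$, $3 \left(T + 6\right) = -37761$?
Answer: $-3955096103$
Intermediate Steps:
$T = -12593$ ($T = -6 + \frac{1}{3} \left(-37761\right) = -6 - 12587 = -12593$)
$v = \frac{1}{314071}$ ($v = \frac{1}{270964 + \left(231 + 108 \cdot 397\right)} = \frac{1}{270964 + \left(231 + 42876\right)} = \frac{1}{270964 + 43107} = \frac{1}{314071} \approx 3.184 \cdot 10^{-6}$)
$\frac{T}{v} = - 12593 \frac{1}{\frac{1}{314071}} = \left(-12593\right) 314071 = -3955096103$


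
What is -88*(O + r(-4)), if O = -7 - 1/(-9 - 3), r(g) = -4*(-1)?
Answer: 770/3 ≈ 256.67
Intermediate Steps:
r(g) = 4
O = -83/12 (O = -7 - 1/(-12) = -7 - 1*(-1/12) = -7 + 1/12 = -83/12 ≈ -6.9167)
-88*(O + r(-4)) = -88*(-83/12 + 4) = -88*(-35/12) = 770/3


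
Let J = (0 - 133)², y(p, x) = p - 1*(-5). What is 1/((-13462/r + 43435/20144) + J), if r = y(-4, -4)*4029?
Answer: 81160176/1435546174351 ≈ 5.6536e-5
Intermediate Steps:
y(p, x) = 5 + p (y(p, x) = p + 5 = 5 + p)
r = 4029 (r = (5 - 4)*4029 = 1*4029 = 4029)
J = 17689 (J = (-133)² = 17689)
1/((-13462/r + 43435/20144) + J) = 1/((-13462/4029 + 43435/20144) + 17689) = 1/(-96178913/81160176 + 17689) = 1/(1435546174351/81160176) = 81160176/1435546174351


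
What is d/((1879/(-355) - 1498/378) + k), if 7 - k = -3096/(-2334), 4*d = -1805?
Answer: 6730059825/53428828 ≈ 125.96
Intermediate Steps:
d = -1805/4 (d = (1/4)*(-1805) = -1805/4 ≈ -451.25)
k = 2207/389 (k = 7 - (-3096)/(-2334) = 7 - (-3096)*(-1)/2334 = 7 - 1*516/389 = 7 - 516/389 = 2207/389 ≈ 5.6735)
d/((1879/(-355) - 1498/378) + k) = -1805/(4*((1879/(-355) - 1498/378) + 2207/389)) = -1805/(4*((1879*(-1/355) - 1498*1/378) + 2207/389)) = -1805/(4*((-1879/355 - 107/27) + 2207/389)) = -1805/(4*(-88718/9585 + 2207/389)) = -1805/(4*(-13357207/3728565)) = -1805/4*(-3728565/13357207) = 6730059825/53428828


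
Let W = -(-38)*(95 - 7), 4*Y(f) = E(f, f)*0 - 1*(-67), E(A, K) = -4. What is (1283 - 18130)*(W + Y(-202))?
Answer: -226474221/4 ≈ -5.6619e+7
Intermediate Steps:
Y(f) = 67/4 (Y(f) = (-4*0 - 1*(-67))/4 = (0 + 67)/4 = (1/4)*67 = 67/4)
W = 3344 (W = -(-38)*88 = -1*(-3344) = 3344)
(1283 - 18130)*(W + Y(-202)) = (1283 - 18130)*(3344 + 67/4) = -16847*13443/4 = -226474221/4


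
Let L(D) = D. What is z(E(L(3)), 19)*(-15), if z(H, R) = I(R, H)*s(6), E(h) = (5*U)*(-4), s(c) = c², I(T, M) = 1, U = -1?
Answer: -540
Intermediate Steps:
E(h) = 20 (E(h) = (5*(-1))*(-4) = -5*(-4) = 20)
z(H, R) = 36 (z(H, R) = 1*6² = 1*36 = 36)
z(E(L(3)), 19)*(-15) = 36*(-15) = -540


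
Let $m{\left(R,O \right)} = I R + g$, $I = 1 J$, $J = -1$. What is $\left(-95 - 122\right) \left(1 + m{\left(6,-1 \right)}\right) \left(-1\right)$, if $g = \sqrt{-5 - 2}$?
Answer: $-1085 + 217 i \sqrt{7} \approx -1085.0 + 574.13 i$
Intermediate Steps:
$I = -1$ ($I = 1 \left(-1\right) = -1$)
$g = i \sqrt{7}$ ($g = \sqrt{-7} = i \sqrt{7} \approx 2.6458 i$)
$m{\left(R,O \right)} = - R + i \sqrt{7}$
$\left(-95 - 122\right) \left(1 + m{\left(6,-1 \right)}\right) \left(-1\right) = \left(-95 - 122\right) \left(1 + \left(\left(-1\right) 6 + i \sqrt{7}\right)\right) \left(-1\right) = - 217 \left(1 - \left(6 - i \sqrt{7}\right)\right) \left(-1\right) = - 217 \left(-5 + i \sqrt{7}\right) \left(-1\right) = - 217 \left(5 - i \sqrt{7}\right) = -1085 + 217 i \sqrt{7}$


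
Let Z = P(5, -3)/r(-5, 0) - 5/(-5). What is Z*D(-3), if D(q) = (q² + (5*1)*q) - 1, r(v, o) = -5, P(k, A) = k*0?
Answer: -7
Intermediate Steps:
P(k, A) = 0
D(q) = -1 + q² + 5*q (D(q) = (q² + 5*q) - 1 = -1 + q² + 5*q)
Z = 1 (Z = 0/(-5) - 5/(-5) = 0*(-⅕) - 5*(-⅕) = 0 + 1 = 1)
Z*D(-3) = 1*(-1 + (-3)² + 5*(-3)) = 1*(-1 + 9 - 15) = 1*(-7) = -7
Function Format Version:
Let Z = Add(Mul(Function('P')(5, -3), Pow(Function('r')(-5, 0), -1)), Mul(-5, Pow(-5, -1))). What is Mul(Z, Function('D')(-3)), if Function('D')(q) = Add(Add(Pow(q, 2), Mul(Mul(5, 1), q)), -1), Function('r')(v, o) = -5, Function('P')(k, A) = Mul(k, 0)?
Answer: -7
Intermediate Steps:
Function('P')(k, A) = 0
Function('D')(q) = Add(-1, Pow(q, 2), Mul(5, q)) (Function('D')(q) = Add(Add(Pow(q, 2), Mul(5, q)), -1) = Add(-1, Pow(q, 2), Mul(5, q)))
Z = 1 (Z = Add(Mul(0, Pow(-5, -1)), Mul(-5, Pow(-5, -1))) = Add(Mul(0, Rational(-1, 5)), Mul(-5, Rational(-1, 5))) = Add(0, 1) = 1)
Mul(Z, Function('D')(-3)) = Mul(1, Add(-1, Pow(-3, 2), Mul(5, -3))) = Mul(1, Add(-1, 9, -15)) = Mul(1, -7) = -7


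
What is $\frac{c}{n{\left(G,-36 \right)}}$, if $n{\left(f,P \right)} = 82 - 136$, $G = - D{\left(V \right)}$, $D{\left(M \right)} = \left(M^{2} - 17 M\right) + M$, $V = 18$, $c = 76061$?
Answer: $- \frac{76061}{54} \approx -1408.5$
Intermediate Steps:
$D{\left(M \right)} = M^{2} - 16 M$
$G = -36$ ($G = - 18 \left(-16 + 18\right) = - 18 \cdot 2 = \left(-1\right) 36 = -36$)
$n{\left(f,P \right)} = -54$ ($n{\left(f,P \right)} = 82 - 136 = -54$)
$\frac{c}{n{\left(G,-36 \right)}} = \frac{76061}{-54} = 76061 \left(- \frac{1}{54}\right) = - \frac{76061}{54}$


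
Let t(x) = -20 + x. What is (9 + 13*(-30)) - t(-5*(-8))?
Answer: -401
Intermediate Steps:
(9 + 13*(-30)) - t(-5*(-8)) = (9 + 13*(-30)) - (-20 - 5*(-8)) = (9 - 390) - (-20 + 40) = -381 - 1*20 = -381 - 20 = -401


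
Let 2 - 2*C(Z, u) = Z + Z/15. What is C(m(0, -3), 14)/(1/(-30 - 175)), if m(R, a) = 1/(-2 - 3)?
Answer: -3403/15 ≈ -226.87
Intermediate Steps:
m(R, a) = -⅕ (m(R, a) = 1/(-5) = -⅕)
C(Z, u) = 1 - 8*Z/15 (C(Z, u) = 1 - (Z + Z/15)/2 = 1 - 8*Z/15)
C(m(0, -3), 14)/(1/(-30 - 175)) = (1 - 8/15*(-⅕))/(1/(-30 - 175)) = (1 + 8/75)/(1/(-205)) = (83/75)/(-1/205) = -205*83/75 = -3403/15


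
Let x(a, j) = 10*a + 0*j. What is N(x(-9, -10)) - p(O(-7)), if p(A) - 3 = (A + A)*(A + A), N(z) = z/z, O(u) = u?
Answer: -198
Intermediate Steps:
x(a, j) = 10*a (x(a, j) = 10*a + 0 = 10*a)
N(z) = 1
p(A) = 3 + 4*A² (p(A) = 3 + (A + A)*(A + A) = 3 + (2*A)*(2*A) = 3 + 4*A²)
N(x(-9, -10)) - p(O(-7)) = 1 - (3 + 4*(-7)²) = 1 - (3 + 4*49) = 1 - (3 + 196) = 1 - 1*199 = 1 - 199 = -198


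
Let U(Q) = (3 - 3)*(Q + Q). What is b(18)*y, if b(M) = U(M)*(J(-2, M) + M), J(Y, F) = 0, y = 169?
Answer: 0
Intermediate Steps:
U(Q) = 0 (U(Q) = 0*(2*Q) = 0)
b(M) = 0 (b(M) = 0*(0 + M) = 0*M = 0)
b(18)*y = 0*169 = 0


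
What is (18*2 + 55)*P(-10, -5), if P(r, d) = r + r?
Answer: -1820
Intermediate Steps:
P(r, d) = 2*r
(18*2 + 55)*P(-10, -5) = (18*2 + 55)*(2*(-10)) = (36 + 55)*(-20) = 91*(-20) = -1820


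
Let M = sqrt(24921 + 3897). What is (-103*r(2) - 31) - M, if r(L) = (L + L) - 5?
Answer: 72 - 3*sqrt(3202) ≈ -97.759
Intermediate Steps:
r(L) = -5 + 2*L (r(L) = 2*L - 5 = -5 + 2*L)
M = 3*sqrt(3202) (M = sqrt(28818) = 3*sqrt(3202) ≈ 169.76)
(-103*r(2) - 31) - M = (-103*(-5 + 2*2) - 31) - 3*sqrt(3202) = (-103*(-5 + 4) - 31) - 3*sqrt(3202) = (-103*(-1) - 31) - 3*sqrt(3202) = (103 - 31) - 3*sqrt(3202) = 72 - 3*sqrt(3202)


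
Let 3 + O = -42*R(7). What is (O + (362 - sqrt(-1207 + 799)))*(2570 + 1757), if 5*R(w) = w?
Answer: 6494827/5 - 8654*I*sqrt(102) ≈ 1.299e+6 - 87401.0*I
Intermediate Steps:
R(w) = w/5
O = -309/5 (O = -3 - 42*7/5 = -3 - 294/5 = -309/5 ≈ -61.800)
(O + (362 - sqrt(-1207 + 799)))*(2570 + 1757) = (-309/5 + (362 - sqrt(-1207 + 799)))*(2570 + 1757) = (-309/5 + (362 - sqrt(-408)))*4327 = (-309/5 + (362 - 2*I*sqrt(102)))*4327 = (1501/5 - 2*I*sqrt(102))*4327 = 6494827/5 - 8654*I*sqrt(102)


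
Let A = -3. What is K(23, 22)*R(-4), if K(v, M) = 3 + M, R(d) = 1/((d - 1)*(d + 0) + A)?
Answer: 25/17 ≈ 1.4706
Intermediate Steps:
R(d) = 1/(-3 + d*(-1 + d)) (R(d) = 1/((d - 1)*(d + 0) - 3) = 1/((-1 + d)*d - 3) = 1/(d*(-1 + d) - 3) = 1/(-3 + d*(-1 + d)))
K(23, 22)*R(-4) = (3 + 22)/(-3 + (-4)² - 1*(-4)) = 25/(-3 + 16 + 4) = 25/17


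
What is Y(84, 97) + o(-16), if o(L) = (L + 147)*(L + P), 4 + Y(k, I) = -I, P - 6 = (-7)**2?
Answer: 5008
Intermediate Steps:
P = 55 (P = 6 + (-7)**2 = 6 + 49 = 55)
Y(k, I) = -4 - I
o(L) = (55 + L)*(147 + L) (o(L) = (L + 147)*(L + 55) = (147 + L)*(55 + L) = (55 + L)*(147 + L))
Y(84, 97) + o(-16) = (-4 - 1*97) + (8085 + (-16)**2 + 202*(-16)) = (-4 - 97) + (8085 + 256 - 3232) = -101 + 5109 = 5008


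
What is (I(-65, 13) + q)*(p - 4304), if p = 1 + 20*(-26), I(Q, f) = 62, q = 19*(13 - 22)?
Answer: 525707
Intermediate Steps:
q = -171 (q = 19*(-9) = -171)
p = -519 (p = 1 - 520 = -519)
(I(-65, 13) + q)*(p - 4304) = (62 - 171)*(-519 - 4304) = -109*(-4823) = 525707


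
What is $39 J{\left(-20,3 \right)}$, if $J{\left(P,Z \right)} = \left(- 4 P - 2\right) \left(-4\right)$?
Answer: $-12168$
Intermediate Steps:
$J{\left(P,Z \right)} = 8 + 16 P$ ($J{\left(P,Z \right)} = \left(-2 - 4 P\right) \left(-4\right) = 8 + 16 P$)
$39 J{\left(-20,3 \right)} = 39 \left(8 + 16 \left(-20\right)\right) = 39 \left(8 - 320\right) = 39 \left(-312\right) = -12168$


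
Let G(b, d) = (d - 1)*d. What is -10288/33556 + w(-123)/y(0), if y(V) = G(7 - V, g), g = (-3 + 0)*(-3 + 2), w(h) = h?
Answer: -349093/16778 ≈ -20.807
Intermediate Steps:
g = 3 (g = -3*(-1) = 3)
G(b, d) = d*(-1 + d) (G(b, d) = (-1 + d)*d = d*(-1 + d))
y(V) = 6 (y(V) = 3*(-1 + 3) = 3*2 = 6)
-10288/33556 + w(-123)/y(0) = -10288/33556 - 123/6 = -10288*1/33556 - 123*⅙ = -2572/8389 - 41/2 = -349093/16778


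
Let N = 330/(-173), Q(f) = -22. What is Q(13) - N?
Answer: -3476/173 ≈ -20.092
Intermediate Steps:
N = -330/173 (N = 330*(-1/173) = -330/173 ≈ -1.9075)
Q(13) - N = -22 - 1*(-330/173) = -22 + 330/173 = -3476/173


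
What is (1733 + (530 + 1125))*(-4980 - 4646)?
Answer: -32612888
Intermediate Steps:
(1733 + (530 + 1125))*(-4980 - 4646) = (1733 + 1655)*(-9626) = 3388*(-9626) = -32612888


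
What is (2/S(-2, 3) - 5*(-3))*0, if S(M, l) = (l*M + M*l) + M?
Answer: 0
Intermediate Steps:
S(M, l) = M + 2*M*l (S(M, l) = (M*l + M*l) + M = 2*M*l + M = M + 2*M*l)
(2/S(-2, 3) - 5*(-3))*0 = (2/((-2*(1 + 2*3))) - 5*(-3))*0 = (2/((-2*(1 + 6))) + 15)*0 = (2/((-2*7)) + 15)*0 = (2/(-14) + 15)*0 = (2*(-1/14) + 15)*0 = (-⅐ + 15)*0 = (104/7)*0 = 0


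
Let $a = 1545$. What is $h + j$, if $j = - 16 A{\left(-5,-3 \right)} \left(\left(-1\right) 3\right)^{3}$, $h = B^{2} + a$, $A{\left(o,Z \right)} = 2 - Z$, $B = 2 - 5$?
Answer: $3714$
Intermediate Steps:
$B = -3$
$h = 1554$ ($h = \left(-3\right)^{2} + 1545 = 9 + 1545 = 1554$)
$j = 2160$ ($j = - 16 \left(2 - -3\right) \left(\left(-1\right) 3\right)^{3} = - 16 \left(2 + 3\right) \left(-3\right)^{3} = \left(-16\right) 5 \left(-27\right) = \left(-80\right) \left(-27\right) = 2160$)
$h + j = 1554 + 2160 = 3714$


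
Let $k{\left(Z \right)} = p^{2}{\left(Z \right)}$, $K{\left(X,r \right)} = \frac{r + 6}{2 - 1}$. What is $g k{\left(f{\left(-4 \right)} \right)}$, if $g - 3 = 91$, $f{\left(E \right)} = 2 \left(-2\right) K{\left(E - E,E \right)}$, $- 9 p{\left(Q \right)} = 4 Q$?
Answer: $\frac{96256}{81} \approx 1188.3$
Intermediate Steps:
$K{\left(X,r \right)} = 6 + r$ ($K{\left(X,r \right)} = \frac{6 + r}{1} = \left(6 + r\right) 1 = 6 + r$)
$p{\left(Q \right)} = - \frac{4 Q}{9}$
$f{\left(E \right)} = -24 - 4 E$ ($f{\left(E \right)} = 2 \left(-2\right) \left(6 + E\right) = - 4 \left(6 + E\right) = -24 - 4 E$)
$k{\left(Z \right)} = \frac{16 Z^{2}}{81}$ ($k{\left(Z \right)} = \left(- \frac{4 Z}{9}\right)^{2} = \frac{16 Z^{2}}{81}$)
$g = 94$ ($g = 3 + 91 = 94$)
$g k{\left(f{\left(-4 \right)} \right)} = 94 \frac{16 \left(-24 - -16\right)^{2}}{81} = 94 \frac{16 \left(-24 + 16\right)^{2}}{81} = 94 \frac{16 \left(-8\right)^{2}}{81} = 94 \cdot \frac{16}{81} \cdot 64 = 94 \cdot \frac{1024}{81} = \frac{96256}{81}$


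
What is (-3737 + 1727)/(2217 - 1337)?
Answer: -201/88 ≈ -2.2841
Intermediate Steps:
(-3737 + 1727)/(2217 - 1337) = -2010/880 = -2010*1/880 = -201/88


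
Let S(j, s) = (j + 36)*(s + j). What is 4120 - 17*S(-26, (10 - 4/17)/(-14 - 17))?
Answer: 266400/31 ≈ 8593.5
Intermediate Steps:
S(j, s) = (36 + j)*(j + s)
4120 - 17*S(-26, (10 - 4/17)/(-14 - 17)) = 4120 - 17*((-26)**2 + 36*(-26) + 36*((10 - 4/17)/(-14 - 17)) - 26*(10 - 4/17)/(-14 - 17)) = 4120 - 17*(676 - 936 + 36*((10 - 4*1/17)/(-31)) - 26*(10 - 4*1/17)/(-31)) = 4120 - 17*(676 - 936 + 36*((10 - 4/17)*(-1/31)) - 26*(10 - 4/17)*(-1)/31) = 4120 - 17*(676 - 936 + 36*((166/17)*(-1/31)) - 4316*(-1)/(17*31)) = 4120 - 17*(676 - 936 + 36*(-166/527) - 26*(-166/527)) = 4120 - 17*(676 - 936 - 5976/527 + 4316/527) = 4120 - 17*(-138680/527) = 4120 + 138680/31 = 266400/31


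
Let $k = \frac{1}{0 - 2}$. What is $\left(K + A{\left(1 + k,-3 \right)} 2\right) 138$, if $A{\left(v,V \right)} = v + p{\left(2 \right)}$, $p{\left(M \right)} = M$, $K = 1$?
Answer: $828$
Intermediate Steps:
$k = - \frac{1}{2}$ ($k = \frac{1}{-2} = - \frac{1}{2} \approx -0.5$)
$A{\left(v,V \right)} = 2 + v$ ($A{\left(v,V \right)} = v + 2 = 2 + v$)
$\left(K + A{\left(1 + k,-3 \right)} 2\right) 138 = \left(1 + \left(2 + \left(1 - \frac{1}{2}\right)\right) 2\right) 138 = \left(1 + \left(2 + \frac{1}{2}\right) 2\right) 138 = \left(1 + \frac{5}{2} \cdot 2\right) 138 = \left(1 + 5\right) 138 = 6 \cdot 138 = 828$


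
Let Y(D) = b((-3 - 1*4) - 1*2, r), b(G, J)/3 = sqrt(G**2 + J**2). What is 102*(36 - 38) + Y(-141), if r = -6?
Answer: -204 + 9*sqrt(13) ≈ -171.55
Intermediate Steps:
b(G, J) = 3*sqrt(G**2 + J**2)
Y(D) = 9*sqrt(13) (Y(D) = 3*sqrt(((-3 - 1*4) - 1*2)**2 + (-6)**2) = 3*sqrt(((-3 - 4) - 2)**2 + 36) = 3*sqrt((-7 - 2)**2 + 36) = 3*sqrt((-9)**2 + 36) = 3*sqrt(81 + 36) = 3*sqrt(117) = 3*(3*sqrt(13)) = 9*sqrt(13))
102*(36 - 38) + Y(-141) = 102*(36 - 38) + 9*sqrt(13) = 102*(-2) + 9*sqrt(13) = -204 + 9*sqrt(13)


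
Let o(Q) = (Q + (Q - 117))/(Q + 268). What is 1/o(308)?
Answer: 576/499 ≈ 1.1543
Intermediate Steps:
o(Q) = (-117 + 2*Q)/(268 + Q) (o(Q) = (Q + (-117 + Q))/(268 + Q) = (-117 + 2*Q)/(268 + Q))
1/o(308) = 1/((-117 + 2*308)/(268 + 308)) = 1/((-117 + 616)/576) = 1/((1/576)*499) = 1/(499/576) = 576/499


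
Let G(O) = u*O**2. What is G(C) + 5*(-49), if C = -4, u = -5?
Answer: -325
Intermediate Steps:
G(O) = -5*O**2
G(C) + 5*(-49) = -5*(-4)**2 + 5*(-49) = -5*16 - 245 = -80 - 245 = -325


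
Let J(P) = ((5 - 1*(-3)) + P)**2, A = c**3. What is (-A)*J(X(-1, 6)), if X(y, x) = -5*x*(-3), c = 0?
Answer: 0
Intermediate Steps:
A = 0 (A = 0**3 = 0)
X(y, x) = 15*x
J(P) = (8 + P)**2 (J(P) = ((5 + 3) + P)**2 = (8 + P)**2)
(-A)*J(X(-1, 6)) = (-1*0)*(8 + 15*6)**2 = 0*(8 + 90)**2 = 0*98**2 = 0*9604 = 0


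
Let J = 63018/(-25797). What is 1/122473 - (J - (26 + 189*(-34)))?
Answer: -6737557416363/1053145327 ≈ -6397.6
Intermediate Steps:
J = -21006/8599 (J = 63018*(-1/25797) = -21006/8599 ≈ -2.4428)
1/122473 - (J - (26 + 189*(-34))) = 1/122473 - (-21006/8599 - (26 + 189*(-34))) = 1/122473 - (-21006/8599 - (26 - 6426)) = 1/122473 - (-21006/8599 - 1*(-6400)) = 1/122473 - (-21006/8599 + 6400) = 1/122473 - 1*55012594/8599 = 1/122473 - 55012594/8599 = -6737557416363/1053145327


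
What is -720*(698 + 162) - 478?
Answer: -619678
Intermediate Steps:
-720*(698 + 162) - 478 = -720*860 - 478 = -619200 - 478 = -619678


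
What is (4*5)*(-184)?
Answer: -3680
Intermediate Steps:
(4*5)*(-184) = 20*(-184) = -3680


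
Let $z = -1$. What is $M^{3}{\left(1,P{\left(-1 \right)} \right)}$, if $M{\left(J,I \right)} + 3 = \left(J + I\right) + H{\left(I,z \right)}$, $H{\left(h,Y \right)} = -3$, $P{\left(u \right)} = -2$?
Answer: $-343$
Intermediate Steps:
$M{\left(J,I \right)} = -6 + I + J$ ($M{\left(J,I \right)} = -3 - \left(3 - I - J\right) = -3 + \left(-3 + I + J\right) = -6 + I + J$)
$M^{3}{\left(1,P{\left(-1 \right)} \right)} = \left(-6 - 2 + 1\right)^{3} = \left(-7\right)^{3} = -343$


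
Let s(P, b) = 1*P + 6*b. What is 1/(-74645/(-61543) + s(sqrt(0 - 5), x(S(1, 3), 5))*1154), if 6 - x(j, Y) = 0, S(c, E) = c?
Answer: 157354190908091/6562533004439793789 - 4370822139746*I*sqrt(5)/6562533004439793789 ≈ 2.3978e-5 - 1.4893e-6*I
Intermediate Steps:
x(j, Y) = 6 (x(j, Y) = 6 - 1*0 = 6 + 0 = 6)
s(P, b) = P + 6*b
1/(-74645/(-61543) + s(sqrt(0 - 5), x(S(1, 3), 5))*1154) = 1/(-74645/(-61543) + (sqrt(0 - 5) + 6*6)*1154) = 1/(-74645*(-1)/61543 + (sqrt(-5) + 36)*1154) = 1/(-1*(-74645/61543) + (I*sqrt(5) + 36)*1154) = 1/(74645/61543 + (36 + I*sqrt(5))*1154) = 1/(74645/61543 + (41544 + 1154*I*sqrt(5))) = 1/(2556817037/61543 + 1154*I*sqrt(5))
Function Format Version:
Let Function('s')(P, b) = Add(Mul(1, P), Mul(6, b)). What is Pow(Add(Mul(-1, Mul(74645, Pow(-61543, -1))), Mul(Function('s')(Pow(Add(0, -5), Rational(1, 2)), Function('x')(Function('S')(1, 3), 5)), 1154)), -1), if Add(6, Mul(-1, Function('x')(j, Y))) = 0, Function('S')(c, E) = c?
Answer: Add(Rational(157354190908091, 6562533004439793789), Mul(Rational(-4370822139746, 6562533004439793789), I, Pow(5, Rational(1, 2)))) ≈ Add(2.3978e-5, Mul(-1.4893e-6, I))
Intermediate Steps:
Function('x')(j, Y) = 6 (Function('x')(j, Y) = Add(6, Mul(-1, 0)) = Add(6, 0) = 6)
Function('s')(P, b) = Add(P, Mul(6, b))
Pow(Add(Mul(-1, Mul(74645, Pow(-61543, -1))), Mul(Function('s')(Pow(Add(0, -5), Rational(1, 2)), Function('x')(Function('S')(1, 3), 5)), 1154)), -1) = Pow(Add(Mul(-1, Mul(74645, Pow(-61543, -1))), Mul(Add(Pow(Add(0, -5), Rational(1, 2)), Mul(6, 6)), 1154)), -1) = Pow(Add(Mul(-1, Mul(74645, Rational(-1, 61543))), Mul(Add(Pow(-5, Rational(1, 2)), 36), 1154)), -1) = Pow(Add(Mul(-1, Rational(-74645, 61543)), Mul(Add(Mul(I, Pow(5, Rational(1, 2))), 36), 1154)), -1) = Pow(Add(Rational(74645, 61543), Mul(Add(36, Mul(I, Pow(5, Rational(1, 2)))), 1154)), -1) = Pow(Add(Rational(74645, 61543), Add(41544, Mul(1154, I, Pow(5, Rational(1, 2))))), -1) = Pow(Add(Rational(2556817037, 61543), Mul(1154, I, Pow(5, Rational(1, 2)))), -1)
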